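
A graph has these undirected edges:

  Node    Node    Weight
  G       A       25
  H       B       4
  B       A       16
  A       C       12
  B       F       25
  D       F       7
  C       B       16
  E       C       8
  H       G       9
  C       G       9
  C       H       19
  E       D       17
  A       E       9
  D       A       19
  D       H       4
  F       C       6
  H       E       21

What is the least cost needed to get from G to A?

Settle nodes by increasing distance from G:
G: 0
C: 9  (via G)
H: 9  (via G)
B: 13  (via H)
D: 13  (via H)
F: 15  (via C)
E: 17  (via C)
A: 21  (via C)
Shortest route: G–C–A = 21.

21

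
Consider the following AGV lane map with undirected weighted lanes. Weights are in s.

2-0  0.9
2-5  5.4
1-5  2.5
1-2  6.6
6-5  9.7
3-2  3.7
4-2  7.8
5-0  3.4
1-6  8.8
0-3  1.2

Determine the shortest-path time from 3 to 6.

Compare a few routes:
3–0–5–6: 1.2+3.4+9.7 = 14.3
3–0–2–5–6: 1.2+0.9+5.4+9.7 = 17.2
3–0–5–1–6: 1.2+3.4+2.5+8.8 = 15.9
Cheapest is 3–0–5–6 at 14.3 s.

14.3 s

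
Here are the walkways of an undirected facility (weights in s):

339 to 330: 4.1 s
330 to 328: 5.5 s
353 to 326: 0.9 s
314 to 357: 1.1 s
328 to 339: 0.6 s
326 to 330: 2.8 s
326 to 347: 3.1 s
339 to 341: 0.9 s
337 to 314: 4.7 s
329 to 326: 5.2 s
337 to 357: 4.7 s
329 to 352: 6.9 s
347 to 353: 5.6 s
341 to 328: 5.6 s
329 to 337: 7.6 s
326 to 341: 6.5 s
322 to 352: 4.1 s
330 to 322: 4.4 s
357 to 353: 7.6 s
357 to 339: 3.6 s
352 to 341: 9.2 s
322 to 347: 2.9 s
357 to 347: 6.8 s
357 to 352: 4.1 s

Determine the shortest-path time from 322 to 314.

Enumerating some paths:
322 → 352 → 357 → 314: 4.1+4.1+1.1 = 9.3
322 → 347 → 357 → 314: 2.9+6.8+1.1 = 10.8
322 → 330 → 339 → 357 → 314: 4.4+4.1+3.6+1.1 = 13.2
Cheapest is 322 → 352 → 357 → 314 at 9.3 s.

9.3 s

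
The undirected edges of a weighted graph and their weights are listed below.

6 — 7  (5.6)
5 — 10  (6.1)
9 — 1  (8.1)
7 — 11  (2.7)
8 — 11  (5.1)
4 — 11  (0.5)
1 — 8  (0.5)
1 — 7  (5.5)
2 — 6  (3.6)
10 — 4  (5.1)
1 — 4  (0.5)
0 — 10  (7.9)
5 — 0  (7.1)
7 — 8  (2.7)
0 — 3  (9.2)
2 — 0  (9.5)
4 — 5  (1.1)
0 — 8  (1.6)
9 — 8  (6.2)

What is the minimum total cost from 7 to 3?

Compare a few routes:
7–8–0–3: 2.7+1.6+9.2 = 13.5
7–11–4–1–8–0–3: 2.7+0.5+0.5+0.5+1.6+9.2 = 15
7–1–8–0–3: 5.5+0.5+1.6+9.2 = 16.8
Cheapest is 7–8–0–3 at 13.5.

13.5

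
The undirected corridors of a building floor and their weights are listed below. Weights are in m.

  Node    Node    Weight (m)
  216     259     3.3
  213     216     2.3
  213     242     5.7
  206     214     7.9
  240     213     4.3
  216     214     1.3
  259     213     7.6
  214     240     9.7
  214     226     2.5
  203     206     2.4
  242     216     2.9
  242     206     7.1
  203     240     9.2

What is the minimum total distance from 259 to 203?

14.9 m

Enumerating some paths:
259–216–242–206–203: 3.3+2.9+7.1+2.4 = 15.7
259–216–213–240–203: 3.3+2.3+4.3+9.2 = 19.1
259–216–214–206–203: 3.3+1.3+7.9+2.4 = 14.9
Cheapest is 259–216–214–206–203 at 14.9 m.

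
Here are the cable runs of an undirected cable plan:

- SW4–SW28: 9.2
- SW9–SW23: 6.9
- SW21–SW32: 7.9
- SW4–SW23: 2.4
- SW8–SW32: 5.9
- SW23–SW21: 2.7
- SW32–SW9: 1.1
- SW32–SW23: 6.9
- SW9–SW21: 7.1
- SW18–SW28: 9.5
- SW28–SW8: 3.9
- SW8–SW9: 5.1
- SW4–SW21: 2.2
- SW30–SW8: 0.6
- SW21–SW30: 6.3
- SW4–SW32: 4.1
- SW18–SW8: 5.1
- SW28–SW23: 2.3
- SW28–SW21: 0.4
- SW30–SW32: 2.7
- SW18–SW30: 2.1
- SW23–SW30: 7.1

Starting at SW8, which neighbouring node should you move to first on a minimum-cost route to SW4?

SW28

Candidate routes:
SW8–SW28–SW23–SW4: 3.9+2.3+2.4 = 8.6
SW8–SW30–SW21–SW4: 0.6+6.3+2.2 = 9.1
SW8–SW28–SW21–SW4: 3.9+0.4+2.2 = 6.5
SW8–SW30–SW32–SW4: 0.6+2.7+4.1 = 7.4
The minimum is 6.5 via SW8–SW28–SW21–SW4.
So from SW8 the first move is to SW28.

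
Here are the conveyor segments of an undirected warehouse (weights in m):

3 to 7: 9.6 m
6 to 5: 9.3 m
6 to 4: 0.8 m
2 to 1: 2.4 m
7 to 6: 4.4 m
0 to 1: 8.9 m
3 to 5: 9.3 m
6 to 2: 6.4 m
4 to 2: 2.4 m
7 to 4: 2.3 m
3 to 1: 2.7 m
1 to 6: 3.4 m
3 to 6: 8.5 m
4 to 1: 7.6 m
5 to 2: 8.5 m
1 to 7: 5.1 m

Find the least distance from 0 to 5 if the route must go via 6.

21.6 m

Shortest 0→6: 0–1–6 = 12.3
Shortest 6→5: 6–5 = 9.3
Total via 6: 12.3 + 9.3 = 21.6 m.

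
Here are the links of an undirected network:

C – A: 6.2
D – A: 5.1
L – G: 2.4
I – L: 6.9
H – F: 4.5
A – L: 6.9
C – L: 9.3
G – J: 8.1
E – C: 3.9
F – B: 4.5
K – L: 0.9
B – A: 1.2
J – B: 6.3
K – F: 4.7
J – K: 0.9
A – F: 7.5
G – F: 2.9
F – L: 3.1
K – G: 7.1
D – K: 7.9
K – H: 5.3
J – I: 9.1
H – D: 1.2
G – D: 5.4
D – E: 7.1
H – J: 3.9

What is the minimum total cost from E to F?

12.8

Settle nodes by increasing distance from E:
E: 0
C: 3.9  (via E)
D: 7.1  (via E)
H: 8.3  (via D)
A: 10.1  (via C)
B: 11.3  (via A)
J: 12.2  (via H)
G: 12.5  (via D)
F: 12.8  (via H)
Shortest route: E → D → H → F = 12.8.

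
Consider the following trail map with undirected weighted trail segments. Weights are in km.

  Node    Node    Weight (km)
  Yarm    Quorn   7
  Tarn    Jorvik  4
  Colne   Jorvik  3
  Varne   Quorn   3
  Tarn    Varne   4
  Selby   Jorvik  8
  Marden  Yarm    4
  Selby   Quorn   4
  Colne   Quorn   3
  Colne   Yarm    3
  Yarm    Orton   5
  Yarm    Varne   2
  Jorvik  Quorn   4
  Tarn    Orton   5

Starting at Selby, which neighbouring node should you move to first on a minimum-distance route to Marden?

Quorn

Candidate routes:
Selby–Quorn–Yarm–Marden: 4+7+4 = 15
Selby–Quorn–Colne–Yarm–Marden: 4+3+3+4 = 14
Selby–Quorn–Varne–Yarm–Marden: 4+3+2+4 = 13
Cheapest is Selby–Quorn–Varne–Yarm–Marden at 13 km.
So from Selby the first move is to Quorn.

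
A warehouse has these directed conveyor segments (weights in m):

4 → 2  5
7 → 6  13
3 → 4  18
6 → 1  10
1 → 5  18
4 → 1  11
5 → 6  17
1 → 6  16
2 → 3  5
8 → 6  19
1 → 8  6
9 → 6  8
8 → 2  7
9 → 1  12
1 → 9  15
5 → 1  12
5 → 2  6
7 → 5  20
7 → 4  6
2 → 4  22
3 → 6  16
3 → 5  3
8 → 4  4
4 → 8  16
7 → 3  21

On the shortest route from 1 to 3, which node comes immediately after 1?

Compare a few routes:
1–8–4–2–3: 6+4+5+5 = 20
1–8–2–3: 6+7+5 = 18
1–5–2–3: 18+6+5 = 29
The minimum is 18 m via 1–8–2–3.
So from 1 the first move is to 8.

8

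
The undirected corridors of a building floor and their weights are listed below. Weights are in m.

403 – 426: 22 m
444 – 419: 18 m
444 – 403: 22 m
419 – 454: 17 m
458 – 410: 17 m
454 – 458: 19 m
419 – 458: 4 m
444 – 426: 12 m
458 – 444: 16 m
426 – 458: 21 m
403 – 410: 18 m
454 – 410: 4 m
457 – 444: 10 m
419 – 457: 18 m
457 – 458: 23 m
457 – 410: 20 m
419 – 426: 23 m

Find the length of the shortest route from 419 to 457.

18 m

Enumerating some paths:
419–457: 18 = 18
419–458–457: 4+23 = 27
The minimum is 18 m via 419–457.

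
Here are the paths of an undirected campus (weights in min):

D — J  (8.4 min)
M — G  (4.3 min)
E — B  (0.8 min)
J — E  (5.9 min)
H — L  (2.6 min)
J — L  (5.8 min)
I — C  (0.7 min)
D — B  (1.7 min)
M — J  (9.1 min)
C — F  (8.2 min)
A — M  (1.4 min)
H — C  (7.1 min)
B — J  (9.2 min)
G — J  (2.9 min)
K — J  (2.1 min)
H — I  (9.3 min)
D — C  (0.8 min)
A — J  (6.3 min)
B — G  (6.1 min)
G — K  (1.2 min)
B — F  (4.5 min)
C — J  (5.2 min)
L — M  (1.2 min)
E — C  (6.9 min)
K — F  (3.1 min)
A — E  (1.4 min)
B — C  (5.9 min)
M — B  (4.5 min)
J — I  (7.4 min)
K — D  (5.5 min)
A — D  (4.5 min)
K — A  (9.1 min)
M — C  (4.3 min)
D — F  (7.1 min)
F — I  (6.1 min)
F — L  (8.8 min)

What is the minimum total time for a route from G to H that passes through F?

15.7 min

Shortest G→F: G → K → F = 4.3
Shortest F→H: F → L → H = 11.4
Total via F: 4.3 + 11.4 = 15.7 min.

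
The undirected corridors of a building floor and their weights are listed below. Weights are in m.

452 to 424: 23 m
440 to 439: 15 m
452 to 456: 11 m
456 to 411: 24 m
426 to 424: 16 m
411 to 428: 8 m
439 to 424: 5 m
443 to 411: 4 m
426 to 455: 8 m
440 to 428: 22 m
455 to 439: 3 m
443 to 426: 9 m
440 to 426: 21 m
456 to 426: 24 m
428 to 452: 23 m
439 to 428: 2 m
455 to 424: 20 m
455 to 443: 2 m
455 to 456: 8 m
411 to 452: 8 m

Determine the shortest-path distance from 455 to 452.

Compare a few routes:
455 - 443 - 411 - 452: 2+4+8 = 14
455 - 456 - 452: 8+11 = 19
455 - 439 - 428 - 411 - 452: 3+2+8+8 = 21
Cheapest is 455 - 443 - 411 - 452 at 14 m.

14 m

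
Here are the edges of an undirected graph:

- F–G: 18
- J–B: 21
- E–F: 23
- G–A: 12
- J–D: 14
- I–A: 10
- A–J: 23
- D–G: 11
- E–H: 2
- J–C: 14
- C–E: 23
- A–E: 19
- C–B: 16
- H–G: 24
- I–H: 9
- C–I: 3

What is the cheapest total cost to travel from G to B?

41

Compare a few routes:
G–A–I–C–B: 12+10+3+16 = 41
G–H–I–C–B: 24+9+3+16 = 52
G–D–J–C–B: 11+14+14+16 = 55
G–D–J–B: 11+14+21 = 46
Cheapest is G–A–I–C–B at 41.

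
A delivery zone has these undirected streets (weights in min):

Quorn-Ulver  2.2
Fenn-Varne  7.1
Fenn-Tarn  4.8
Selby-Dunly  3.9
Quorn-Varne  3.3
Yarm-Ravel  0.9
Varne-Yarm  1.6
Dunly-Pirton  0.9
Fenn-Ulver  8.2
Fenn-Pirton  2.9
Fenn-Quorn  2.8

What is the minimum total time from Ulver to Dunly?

Running Dijkstra from Ulver:
Ulver: 0
Quorn: 2.2  (via Ulver)
Fenn: 5  (via Quorn)
Varne: 5.5  (via Quorn)
Yarm: 7.1  (via Varne)
Pirton: 7.9  (via Fenn)
Ravel: 8  (via Yarm)
Dunly: 8.8  (via Pirton)
Shortest route: Ulver → Quorn → Fenn → Pirton → Dunly = 8.8 min.

8.8 min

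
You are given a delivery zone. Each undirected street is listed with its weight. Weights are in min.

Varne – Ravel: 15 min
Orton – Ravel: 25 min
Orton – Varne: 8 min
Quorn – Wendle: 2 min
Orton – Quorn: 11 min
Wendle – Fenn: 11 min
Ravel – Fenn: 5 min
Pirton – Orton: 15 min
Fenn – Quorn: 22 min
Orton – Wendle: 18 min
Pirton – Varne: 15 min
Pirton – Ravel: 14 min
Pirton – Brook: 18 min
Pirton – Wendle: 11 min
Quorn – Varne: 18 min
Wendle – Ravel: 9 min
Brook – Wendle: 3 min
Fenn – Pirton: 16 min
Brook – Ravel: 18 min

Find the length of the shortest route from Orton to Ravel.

Candidate routes:
Orton → Quorn → Wendle → Ravel: 11+2+9 = 22
Orton → Varne → Ravel: 8+15 = 23
Orton → Wendle → Ravel: 18+9 = 27
Orton → Ravel: 25 = 25
The minimum is 22 min via Orton → Quorn → Wendle → Ravel.

22 min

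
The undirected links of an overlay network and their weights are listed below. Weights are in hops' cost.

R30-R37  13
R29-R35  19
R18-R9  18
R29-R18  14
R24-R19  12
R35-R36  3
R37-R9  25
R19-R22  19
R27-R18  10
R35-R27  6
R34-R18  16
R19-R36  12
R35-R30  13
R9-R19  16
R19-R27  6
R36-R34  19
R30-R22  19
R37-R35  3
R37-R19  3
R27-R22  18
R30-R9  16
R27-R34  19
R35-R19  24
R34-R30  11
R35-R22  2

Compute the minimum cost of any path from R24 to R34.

Running Dijkstra from R24:
R24: 0
R19: 12  (via R24)
R37: 15  (via R19)
R27: 18  (via R19)
R35: 18  (via R37)
R22: 20  (via R35)
R36: 21  (via R35)
R18: 28  (via R27)
R9: 28  (via R19)
R30: 28  (via R37)
R29: 37  (via R35)
R34: 37  (via R27)
Shortest route: R24 → R19 → R27 → R34 = 37 hops' cost.

37 hops' cost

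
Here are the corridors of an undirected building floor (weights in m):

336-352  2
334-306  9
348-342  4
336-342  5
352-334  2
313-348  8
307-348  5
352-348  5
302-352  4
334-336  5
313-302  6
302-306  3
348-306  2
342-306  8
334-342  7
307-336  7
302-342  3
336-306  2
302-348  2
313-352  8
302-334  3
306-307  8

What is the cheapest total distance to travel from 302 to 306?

Enumerating some paths:
302 → 348 → 306: 2+2 = 4
302 → 306: 3 = 3
Cheapest is 302 → 306 at 3 m.

3 m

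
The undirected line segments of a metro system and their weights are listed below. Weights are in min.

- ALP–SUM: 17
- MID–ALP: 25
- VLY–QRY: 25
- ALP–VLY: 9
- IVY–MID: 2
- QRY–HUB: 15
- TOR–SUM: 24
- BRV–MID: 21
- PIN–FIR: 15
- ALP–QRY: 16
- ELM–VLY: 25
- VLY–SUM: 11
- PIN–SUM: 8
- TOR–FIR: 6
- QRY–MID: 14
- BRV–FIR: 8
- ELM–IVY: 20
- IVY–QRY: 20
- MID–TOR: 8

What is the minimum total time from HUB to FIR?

43 min

Compare a few routes:
HUB → QRY → IVY → MID → TOR → FIR: 15+20+2+8+6 = 51
HUB → QRY → MID → TOR → FIR: 15+14+8+6 = 43
Cheapest is HUB → QRY → MID → TOR → FIR at 43 min.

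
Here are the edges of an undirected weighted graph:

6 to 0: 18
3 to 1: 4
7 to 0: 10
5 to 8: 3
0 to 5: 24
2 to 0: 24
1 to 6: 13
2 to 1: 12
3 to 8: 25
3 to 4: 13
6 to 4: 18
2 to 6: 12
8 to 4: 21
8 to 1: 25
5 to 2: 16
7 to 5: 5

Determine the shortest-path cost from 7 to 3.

33

Enumerating some paths:
7 - 5 - 8 - 1 - 3: 5+3+25+4 = 37
7 - 5 - 2 - 1 - 3: 5+16+12+4 = 37
7 - 5 - 8 - 3: 5+3+25 = 33
The minimum is 33 via 7 - 5 - 8 - 3.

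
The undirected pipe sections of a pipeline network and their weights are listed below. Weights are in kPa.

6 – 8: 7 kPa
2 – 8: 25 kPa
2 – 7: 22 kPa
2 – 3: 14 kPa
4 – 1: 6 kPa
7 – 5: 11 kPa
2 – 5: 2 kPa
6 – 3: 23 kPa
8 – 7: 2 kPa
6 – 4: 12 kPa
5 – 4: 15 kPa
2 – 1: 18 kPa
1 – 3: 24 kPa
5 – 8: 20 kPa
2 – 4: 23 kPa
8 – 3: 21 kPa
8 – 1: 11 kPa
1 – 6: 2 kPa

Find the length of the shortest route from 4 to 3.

30 kPa

Running Dijkstra from 4:
4: 0
1: 6  (via 4)
6: 8  (via 1)
5: 15  (via 4)
8: 15  (via 6)
2: 17  (via 5)
7: 17  (via 8)
3: 30  (via 1)
Shortest route: 4–1–3 = 30 kPa.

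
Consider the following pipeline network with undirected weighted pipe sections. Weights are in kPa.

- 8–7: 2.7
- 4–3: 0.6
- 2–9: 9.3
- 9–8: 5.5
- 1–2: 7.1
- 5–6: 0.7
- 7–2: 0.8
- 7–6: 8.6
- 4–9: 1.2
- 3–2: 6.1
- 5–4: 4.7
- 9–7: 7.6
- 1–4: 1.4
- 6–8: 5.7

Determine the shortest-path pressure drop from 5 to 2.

Compare a few routes:
5–6–7–2: 0.7+8.6+0.8 = 10.1
5–6–8–7–2: 0.7+5.7+2.7+0.8 = 9.9
The minimum is 9.9 kPa via 5–6–8–7–2.

9.9 kPa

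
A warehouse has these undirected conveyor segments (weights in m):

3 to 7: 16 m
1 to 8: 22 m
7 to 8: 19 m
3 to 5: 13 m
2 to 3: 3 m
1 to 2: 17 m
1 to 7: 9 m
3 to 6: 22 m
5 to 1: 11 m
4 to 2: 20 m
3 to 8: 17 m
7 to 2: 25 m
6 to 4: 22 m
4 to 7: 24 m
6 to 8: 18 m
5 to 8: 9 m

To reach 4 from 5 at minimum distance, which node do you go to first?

3

Compare a few routes:
5 → 1 → 7 → 4: 11+9+24 = 44
5 → 3 → 2 → 4: 13+3+20 = 36
5 → 1 → 2 → 4: 11+17+20 = 48
Cheapest is 5 → 3 → 2 → 4 at 36 m.
So from 5 the first move is to 3.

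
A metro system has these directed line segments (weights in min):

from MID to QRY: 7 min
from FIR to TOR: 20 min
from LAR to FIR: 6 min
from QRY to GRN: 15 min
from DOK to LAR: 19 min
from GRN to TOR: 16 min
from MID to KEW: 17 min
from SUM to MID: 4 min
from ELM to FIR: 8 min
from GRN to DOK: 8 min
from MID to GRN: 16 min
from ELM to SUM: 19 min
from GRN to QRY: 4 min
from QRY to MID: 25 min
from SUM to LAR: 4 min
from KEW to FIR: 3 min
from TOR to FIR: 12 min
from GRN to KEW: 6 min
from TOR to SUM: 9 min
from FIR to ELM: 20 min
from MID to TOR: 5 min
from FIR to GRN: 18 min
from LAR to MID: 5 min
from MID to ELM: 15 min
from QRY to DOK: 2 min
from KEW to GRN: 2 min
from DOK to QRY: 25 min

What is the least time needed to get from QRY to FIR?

24 min

Settle nodes by increasing distance from QRY:
QRY: 0
DOK: 2  (via QRY)
GRN: 15  (via QRY)
KEW: 21  (via GRN)
LAR: 21  (via DOK)
FIR: 24  (via KEW)
Shortest route: QRY → GRN → KEW → FIR = 24 min.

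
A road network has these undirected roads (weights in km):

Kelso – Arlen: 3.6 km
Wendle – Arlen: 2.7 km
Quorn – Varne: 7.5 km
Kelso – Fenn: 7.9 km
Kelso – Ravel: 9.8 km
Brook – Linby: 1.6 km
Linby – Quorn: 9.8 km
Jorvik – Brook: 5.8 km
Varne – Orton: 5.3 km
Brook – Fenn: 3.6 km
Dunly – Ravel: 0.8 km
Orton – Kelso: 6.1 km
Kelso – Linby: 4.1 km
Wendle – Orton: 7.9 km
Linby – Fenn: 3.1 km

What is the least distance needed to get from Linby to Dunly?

14.7 km

Compare a few routes:
Linby → Brook → Fenn → Kelso → Ravel → Dunly: 1.6+3.6+7.9+9.8+0.8 = 23.7
Linby → Kelso → Ravel → Dunly: 4.1+9.8+0.8 = 14.7
Linby → Fenn → Kelso → Ravel → Dunly: 3.1+7.9+9.8+0.8 = 21.6
Cheapest is Linby → Kelso → Ravel → Dunly at 14.7 km.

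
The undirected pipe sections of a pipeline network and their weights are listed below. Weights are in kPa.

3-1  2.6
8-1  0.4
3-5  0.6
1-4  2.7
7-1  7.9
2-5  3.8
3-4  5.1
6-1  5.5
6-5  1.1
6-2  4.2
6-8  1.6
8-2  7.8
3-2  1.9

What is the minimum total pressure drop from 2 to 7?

Shortest distances from 2:
2: 0
3: 1.9  (via 2)
5: 2.5  (via 3)
6: 3.6  (via 5)
1: 4.5  (via 3)
8: 4.9  (via 1)
4: 7  (via 3)
7: 12.4  (via 1)
Shortest route: 2–3–1–7 = 12.4 kPa.

12.4 kPa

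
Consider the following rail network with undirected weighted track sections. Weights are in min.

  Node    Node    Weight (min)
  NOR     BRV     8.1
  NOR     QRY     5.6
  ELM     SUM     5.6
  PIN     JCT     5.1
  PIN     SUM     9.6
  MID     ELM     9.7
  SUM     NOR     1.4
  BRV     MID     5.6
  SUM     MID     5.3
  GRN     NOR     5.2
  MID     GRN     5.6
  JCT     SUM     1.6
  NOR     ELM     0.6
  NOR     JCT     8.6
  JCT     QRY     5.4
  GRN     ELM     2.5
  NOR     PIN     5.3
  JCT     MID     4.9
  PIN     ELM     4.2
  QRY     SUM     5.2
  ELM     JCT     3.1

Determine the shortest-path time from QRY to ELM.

6.2 min

Shortest distances from QRY:
QRY: 0
SUM: 5.2  (via QRY)
JCT: 5.4  (via QRY)
NOR: 5.6  (via QRY)
ELM: 6.2  (via NOR)
Shortest route: QRY → NOR → ELM = 6.2 min.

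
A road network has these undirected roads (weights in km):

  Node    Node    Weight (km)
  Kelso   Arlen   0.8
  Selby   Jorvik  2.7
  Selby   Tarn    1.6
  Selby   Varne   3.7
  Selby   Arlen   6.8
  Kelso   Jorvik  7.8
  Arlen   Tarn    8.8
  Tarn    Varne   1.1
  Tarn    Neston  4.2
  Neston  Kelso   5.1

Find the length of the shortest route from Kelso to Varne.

Enumerating some paths:
Kelso → Arlen → Selby → Tarn → Varne: 0.8+6.8+1.6+1.1 = 10.3
Kelso → Arlen → Tarn → Varne: 0.8+8.8+1.1 = 10.7
Kelso → Neston → Tarn → Varne: 5.1+4.2+1.1 = 10.4
Cheapest is Kelso → Arlen → Selby → Tarn → Varne at 10.3 km.

10.3 km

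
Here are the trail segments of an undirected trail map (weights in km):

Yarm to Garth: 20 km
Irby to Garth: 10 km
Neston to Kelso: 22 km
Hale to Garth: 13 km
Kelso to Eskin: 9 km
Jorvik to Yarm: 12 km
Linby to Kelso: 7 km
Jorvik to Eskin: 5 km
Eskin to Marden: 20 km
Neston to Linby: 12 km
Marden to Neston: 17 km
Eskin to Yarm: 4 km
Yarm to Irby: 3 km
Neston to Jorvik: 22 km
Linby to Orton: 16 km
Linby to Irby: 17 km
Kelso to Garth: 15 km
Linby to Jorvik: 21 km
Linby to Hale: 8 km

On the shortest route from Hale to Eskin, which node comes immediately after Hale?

Candidate routes:
Hale - Linby - Kelso - Eskin: 8+7+9 = 24
Hale - Linby - Irby - Yarm - Eskin: 8+17+3+4 = 32
Hale - Linby - Jorvik - Eskin: 8+21+5 = 34
Hale - Garth - Irby - Yarm - Eskin: 13+10+3+4 = 30
The minimum is 24 km via Hale - Linby - Kelso - Eskin.
So from Hale the first move is to Linby.

Linby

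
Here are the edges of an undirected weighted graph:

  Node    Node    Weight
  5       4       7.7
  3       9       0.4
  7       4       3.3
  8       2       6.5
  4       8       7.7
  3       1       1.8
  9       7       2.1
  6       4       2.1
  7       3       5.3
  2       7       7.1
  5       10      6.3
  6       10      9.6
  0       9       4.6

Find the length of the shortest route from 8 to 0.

Enumerating some paths:
8 - 4 - 7 - 9 - 0: 7.7+3.3+2.1+4.6 = 17.7
8 - 2 - 7 - 9 - 0: 6.5+7.1+2.1+4.6 = 20.3
The minimum is 17.7 via 8 - 4 - 7 - 9 - 0.

17.7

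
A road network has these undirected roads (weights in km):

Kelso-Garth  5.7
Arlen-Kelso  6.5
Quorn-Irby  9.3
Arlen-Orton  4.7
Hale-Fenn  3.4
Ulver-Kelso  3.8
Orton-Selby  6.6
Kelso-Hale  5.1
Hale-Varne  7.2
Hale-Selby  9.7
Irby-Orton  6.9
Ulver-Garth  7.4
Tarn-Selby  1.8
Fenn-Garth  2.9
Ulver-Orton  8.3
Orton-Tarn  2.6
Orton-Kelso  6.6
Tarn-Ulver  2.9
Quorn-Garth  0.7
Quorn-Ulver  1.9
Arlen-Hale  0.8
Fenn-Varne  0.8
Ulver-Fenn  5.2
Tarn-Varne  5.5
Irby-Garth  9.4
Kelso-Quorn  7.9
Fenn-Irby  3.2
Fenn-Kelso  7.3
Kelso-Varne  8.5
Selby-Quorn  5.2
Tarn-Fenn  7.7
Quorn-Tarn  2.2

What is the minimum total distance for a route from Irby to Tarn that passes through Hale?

Best Irby to Hale: Irby → Fenn → Hale costing 6.6
Shortest Hale→Tarn: Hale → Arlen → Orton → Tarn = 8.1
Total via Hale: 6.6 + 8.1 = 14.7 km.

14.7 km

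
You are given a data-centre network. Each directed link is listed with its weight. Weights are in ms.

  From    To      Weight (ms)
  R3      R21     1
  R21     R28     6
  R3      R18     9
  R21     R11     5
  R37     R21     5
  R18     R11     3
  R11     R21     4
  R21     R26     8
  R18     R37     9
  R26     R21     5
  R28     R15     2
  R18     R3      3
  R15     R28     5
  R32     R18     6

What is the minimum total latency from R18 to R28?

10 ms

Settle nodes by increasing distance from R18:
R18: 0
R11: 3  (via R18)
R3: 3  (via R18)
R21: 4  (via R3)
R37: 9  (via R18)
R28: 10  (via R21)
Shortest route: R18–R3–R21–R28 = 10 ms.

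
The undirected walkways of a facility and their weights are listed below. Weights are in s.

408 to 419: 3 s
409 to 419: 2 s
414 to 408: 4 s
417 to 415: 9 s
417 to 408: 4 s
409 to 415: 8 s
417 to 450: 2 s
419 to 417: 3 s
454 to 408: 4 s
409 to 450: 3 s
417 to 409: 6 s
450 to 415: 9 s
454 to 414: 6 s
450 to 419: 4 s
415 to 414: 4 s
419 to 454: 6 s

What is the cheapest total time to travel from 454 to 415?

10 s

Enumerating some paths:
454–414–415: 6+4 = 10
454–419–409–415: 6+2+8 = 16
454–408–414–415: 4+4+4 = 12
The minimum is 10 s via 454–414–415.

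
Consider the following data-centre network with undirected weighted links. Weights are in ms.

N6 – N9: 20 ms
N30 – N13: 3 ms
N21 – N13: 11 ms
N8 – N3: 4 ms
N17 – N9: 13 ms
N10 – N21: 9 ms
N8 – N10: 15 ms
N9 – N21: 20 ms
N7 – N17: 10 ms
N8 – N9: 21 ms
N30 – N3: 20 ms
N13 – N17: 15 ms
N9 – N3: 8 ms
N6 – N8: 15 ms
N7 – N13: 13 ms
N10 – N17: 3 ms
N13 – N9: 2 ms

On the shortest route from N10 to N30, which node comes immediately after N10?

N17

Compare a few routes:
N10–N17–N13–N30: 3+15+3 = 21
N10–N21–N13–N30: 9+11+3 = 23
The minimum is 21 ms via N10–N17–N13–N30.
So from N10 the first move is to N17.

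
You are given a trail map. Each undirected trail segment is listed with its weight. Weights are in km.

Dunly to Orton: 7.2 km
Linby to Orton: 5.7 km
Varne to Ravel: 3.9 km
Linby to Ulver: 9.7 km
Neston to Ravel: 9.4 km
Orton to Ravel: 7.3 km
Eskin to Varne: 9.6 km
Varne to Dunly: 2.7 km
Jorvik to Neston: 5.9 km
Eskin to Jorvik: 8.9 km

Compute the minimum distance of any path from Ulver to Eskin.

34.9 km

Settle nodes by increasing distance from Ulver:
Ulver: 0
Linby: 9.7  (via Ulver)
Orton: 15.4  (via Linby)
Dunly: 22.6  (via Orton)
Ravel: 22.7  (via Orton)
Varne: 25.3  (via Dunly)
Neston: 32.1  (via Ravel)
Eskin: 34.9  (via Varne)
Shortest route: Ulver → Linby → Orton → Dunly → Varne → Eskin = 34.9 km.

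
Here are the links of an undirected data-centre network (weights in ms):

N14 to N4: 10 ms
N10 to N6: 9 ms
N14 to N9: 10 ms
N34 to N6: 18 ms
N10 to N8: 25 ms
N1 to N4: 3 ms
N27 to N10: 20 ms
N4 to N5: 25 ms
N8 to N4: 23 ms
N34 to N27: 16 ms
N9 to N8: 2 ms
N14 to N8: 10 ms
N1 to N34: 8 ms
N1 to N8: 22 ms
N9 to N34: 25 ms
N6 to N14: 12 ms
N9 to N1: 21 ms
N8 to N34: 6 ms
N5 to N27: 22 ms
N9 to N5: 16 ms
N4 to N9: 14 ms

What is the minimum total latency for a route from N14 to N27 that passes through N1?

37 ms

Shortest N14→N1: N14–N4–N1 = 13
Best N1 to N27: N1–N34–N27 costing 24
Total via N1: 13 + 24 = 37 ms.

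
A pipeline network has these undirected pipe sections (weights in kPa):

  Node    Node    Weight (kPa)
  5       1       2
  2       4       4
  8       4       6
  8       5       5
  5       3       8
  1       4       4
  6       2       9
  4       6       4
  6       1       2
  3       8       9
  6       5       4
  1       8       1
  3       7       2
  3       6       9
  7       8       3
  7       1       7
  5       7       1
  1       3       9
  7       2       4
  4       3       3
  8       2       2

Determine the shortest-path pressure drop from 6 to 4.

4 kPa

Running Dijkstra from 6:
6: 0
1: 2  (via 6)
8: 3  (via 1)
4: 4  (via 6)
Shortest route: 6 → 4 = 4 kPa.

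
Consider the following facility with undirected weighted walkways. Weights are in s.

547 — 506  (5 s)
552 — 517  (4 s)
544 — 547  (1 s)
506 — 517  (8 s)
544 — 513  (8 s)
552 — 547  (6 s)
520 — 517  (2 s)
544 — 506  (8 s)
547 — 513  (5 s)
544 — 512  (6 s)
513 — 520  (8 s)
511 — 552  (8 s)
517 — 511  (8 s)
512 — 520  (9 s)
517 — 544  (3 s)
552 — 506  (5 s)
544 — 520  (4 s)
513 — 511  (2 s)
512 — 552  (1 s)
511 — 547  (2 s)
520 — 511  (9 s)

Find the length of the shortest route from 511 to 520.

Settle nodes by increasing distance from 511:
511: 0
513: 2  (via 511)
547: 2  (via 511)
544: 3  (via 547)
517: 6  (via 544)
506: 7  (via 547)
520: 7  (via 544)
Shortest route: 511 → 547 → 544 → 520 = 7 s.

7 s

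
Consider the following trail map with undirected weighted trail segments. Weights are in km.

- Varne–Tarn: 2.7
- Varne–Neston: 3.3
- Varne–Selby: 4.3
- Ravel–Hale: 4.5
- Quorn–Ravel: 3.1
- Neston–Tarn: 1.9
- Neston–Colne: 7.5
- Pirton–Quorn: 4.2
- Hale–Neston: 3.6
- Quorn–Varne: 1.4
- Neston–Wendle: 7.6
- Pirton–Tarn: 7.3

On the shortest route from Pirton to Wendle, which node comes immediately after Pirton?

Quorn

Compare a few routes:
Pirton–Quorn–Varne–Tarn–Neston–Wendle: 4.2+1.4+2.7+1.9+7.6 = 17.8
Pirton–Tarn–Neston–Wendle: 7.3+1.9+7.6 = 16.8
Pirton–Tarn–Varne–Neston–Wendle: 7.3+2.7+3.3+7.6 = 20.9
Pirton–Quorn–Varne–Neston–Wendle: 4.2+1.4+3.3+7.6 = 16.5
Cheapest is Pirton–Quorn–Varne–Neston–Wendle at 16.5 km.
So from Pirton the first move is to Quorn.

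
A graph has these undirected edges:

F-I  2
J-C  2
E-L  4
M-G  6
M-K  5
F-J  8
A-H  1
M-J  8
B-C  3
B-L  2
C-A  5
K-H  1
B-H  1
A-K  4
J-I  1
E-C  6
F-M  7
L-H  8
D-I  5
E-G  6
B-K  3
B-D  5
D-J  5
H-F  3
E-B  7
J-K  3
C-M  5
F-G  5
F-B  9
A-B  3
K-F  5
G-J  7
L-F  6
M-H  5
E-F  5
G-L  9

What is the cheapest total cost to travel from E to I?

Compare a few routes:
E → C → J → I: 6+2+1 = 9
E → L → B → H → K → J → I: 4+2+1+1+3+1 = 12
E → F → I: 5+2 = 7
The minimum is 7 via E → F → I.

7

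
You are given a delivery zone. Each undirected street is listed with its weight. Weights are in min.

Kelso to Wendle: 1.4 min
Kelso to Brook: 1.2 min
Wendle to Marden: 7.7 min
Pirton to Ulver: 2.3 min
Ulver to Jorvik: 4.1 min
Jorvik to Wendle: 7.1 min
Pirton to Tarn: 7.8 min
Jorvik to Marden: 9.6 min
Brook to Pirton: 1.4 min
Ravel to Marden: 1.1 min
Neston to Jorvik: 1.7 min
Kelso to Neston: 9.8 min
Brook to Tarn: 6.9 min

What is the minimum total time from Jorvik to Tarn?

14.2 min

Settle nodes by increasing distance from Jorvik:
Jorvik: 0
Neston: 1.7  (via Jorvik)
Ulver: 4.1  (via Jorvik)
Pirton: 6.4  (via Ulver)
Wendle: 7.1  (via Jorvik)
Brook: 7.8  (via Pirton)
Kelso: 8.5  (via Wendle)
Marden: 9.6  (via Jorvik)
Ravel: 10.7  (via Marden)
Tarn: 14.2  (via Pirton)
Shortest route: Jorvik–Ulver–Pirton–Tarn = 14.2 min.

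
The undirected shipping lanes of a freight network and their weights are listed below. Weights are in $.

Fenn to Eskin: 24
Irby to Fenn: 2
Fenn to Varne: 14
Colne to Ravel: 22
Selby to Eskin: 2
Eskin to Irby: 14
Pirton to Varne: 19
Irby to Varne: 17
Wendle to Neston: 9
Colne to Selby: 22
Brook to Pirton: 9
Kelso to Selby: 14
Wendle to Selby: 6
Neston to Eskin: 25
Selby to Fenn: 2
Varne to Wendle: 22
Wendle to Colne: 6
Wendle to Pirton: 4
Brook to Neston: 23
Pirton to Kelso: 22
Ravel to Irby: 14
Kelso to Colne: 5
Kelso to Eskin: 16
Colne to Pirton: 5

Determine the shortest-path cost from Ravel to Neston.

$33

Candidate routes:
Ravel - Colne - Pirton - Wendle - Neston: 22+5+4+9 = 40
Ravel - Colne - Wendle - Neston: 22+6+9 = 37
Ravel - Irby - Fenn - Selby - Wendle - Neston: 14+2+2+6+9 = 33
Ravel - Irby - Fenn - Selby - Eskin - Neston: 14+2+2+2+25 = 45
The minimum is $33 via Ravel - Irby - Fenn - Selby - Wendle - Neston.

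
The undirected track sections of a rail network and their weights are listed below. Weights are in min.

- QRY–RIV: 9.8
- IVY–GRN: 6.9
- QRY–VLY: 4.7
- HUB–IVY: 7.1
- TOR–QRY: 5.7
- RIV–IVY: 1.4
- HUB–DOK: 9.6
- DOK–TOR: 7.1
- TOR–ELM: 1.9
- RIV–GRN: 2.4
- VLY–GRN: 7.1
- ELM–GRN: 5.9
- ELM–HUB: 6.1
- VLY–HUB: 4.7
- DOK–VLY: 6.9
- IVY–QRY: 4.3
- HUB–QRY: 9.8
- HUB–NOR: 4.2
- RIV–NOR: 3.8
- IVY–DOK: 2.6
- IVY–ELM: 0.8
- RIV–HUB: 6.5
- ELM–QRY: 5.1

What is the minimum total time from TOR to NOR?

Enumerating some paths:
TOR → ELM → HUB → NOR: 1.9+6.1+4.2 = 12.2
TOR → ELM → IVY → RIV → NOR: 1.9+0.8+1.4+3.8 = 7.9
Cheapest is TOR → ELM → IVY → RIV → NOR at 7.9 min.

7.9 min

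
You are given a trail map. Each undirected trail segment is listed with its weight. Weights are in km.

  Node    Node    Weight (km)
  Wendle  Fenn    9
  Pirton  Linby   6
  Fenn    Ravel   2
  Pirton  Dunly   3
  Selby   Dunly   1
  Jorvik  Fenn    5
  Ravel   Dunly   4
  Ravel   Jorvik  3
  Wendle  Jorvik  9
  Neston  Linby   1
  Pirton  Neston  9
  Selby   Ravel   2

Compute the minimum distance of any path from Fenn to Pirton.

8 km

Settle nodes by increasing distance from Fenn:
Fenn: 0
Ravel: 2  (via Fenn)
Selby: 4  (via Ravel)
Jorvik: 5  (via Fenn)
Dunly: 5  (via Selby)
Pirton: 8  (via Dunly)
Shortest route: Fenn → Ravel → Selby → Dunly → Pirton = 8 km.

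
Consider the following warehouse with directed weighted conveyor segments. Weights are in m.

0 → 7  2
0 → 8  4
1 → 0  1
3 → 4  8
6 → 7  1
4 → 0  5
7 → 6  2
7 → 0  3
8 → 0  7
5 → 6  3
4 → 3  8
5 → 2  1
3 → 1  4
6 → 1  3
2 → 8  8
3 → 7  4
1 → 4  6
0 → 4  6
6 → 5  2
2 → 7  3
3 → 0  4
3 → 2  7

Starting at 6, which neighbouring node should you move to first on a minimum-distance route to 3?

Candidate routes:
6 → 1 → 0 → 4 → 3: 3+1+6+8 = 18
6 → 1 → 4 → 3: 3+6+8 = 17
Cheapest is 6 → 1 → 4 → 3 at 17 m.
So from 6 the first move is to 1.

1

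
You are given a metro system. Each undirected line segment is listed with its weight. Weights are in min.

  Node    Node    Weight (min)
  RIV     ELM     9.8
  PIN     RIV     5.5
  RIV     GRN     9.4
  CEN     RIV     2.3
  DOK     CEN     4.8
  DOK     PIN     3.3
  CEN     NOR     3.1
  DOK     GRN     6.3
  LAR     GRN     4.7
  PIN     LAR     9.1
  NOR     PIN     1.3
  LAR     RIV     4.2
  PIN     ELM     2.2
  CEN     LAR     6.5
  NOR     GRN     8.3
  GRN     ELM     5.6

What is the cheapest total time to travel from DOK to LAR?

Settle nodes by increasing distance from DOK:
DOK: 0
PIN: 3.3  (via DOK)
NOR: 4.6  (via PIN)
CEN: 4.8  (via DOK)
ELM: 5.5  (via PIN)
GRN: 6.3  (via DOK)
RIV: 7.1  (via CEN)
LAR: 11  (via GRN)
Shortest route: DOK → GRN → LAR = 11 min.

11 min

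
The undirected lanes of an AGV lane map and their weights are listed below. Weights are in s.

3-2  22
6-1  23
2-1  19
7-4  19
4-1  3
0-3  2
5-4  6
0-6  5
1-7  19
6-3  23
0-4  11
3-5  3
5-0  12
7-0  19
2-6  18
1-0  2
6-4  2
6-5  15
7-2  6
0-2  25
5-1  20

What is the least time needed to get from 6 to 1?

5 s

Enumerating some paths:
6–4–1: 2+3 = 5
6–0–1: 5+2 = 7
Cheapest is 6–4–1 at 5 s.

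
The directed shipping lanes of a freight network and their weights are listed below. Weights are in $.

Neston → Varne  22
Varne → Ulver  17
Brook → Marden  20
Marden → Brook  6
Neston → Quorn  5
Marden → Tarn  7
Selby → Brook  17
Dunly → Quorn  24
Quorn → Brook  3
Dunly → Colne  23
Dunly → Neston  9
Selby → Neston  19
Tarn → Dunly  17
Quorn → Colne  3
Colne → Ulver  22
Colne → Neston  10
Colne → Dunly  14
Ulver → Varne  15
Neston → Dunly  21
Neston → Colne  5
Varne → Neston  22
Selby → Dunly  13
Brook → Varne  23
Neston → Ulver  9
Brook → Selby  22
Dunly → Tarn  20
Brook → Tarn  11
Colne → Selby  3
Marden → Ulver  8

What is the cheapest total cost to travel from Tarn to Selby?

$34

Settle nodes by increasing distance from Tarn:
Tarn: 0
Dunly: 17  (via Tarn)
Neston: 26  (via Dunly)
Quorn: 31  (via Neston)
Colne: 31  (via Neston)
Brook: 34  (via Quorn)
Selby: 34  (via Colne)
Shortest route: Tarn–Dunly–Neston–Colne–Selby = $34.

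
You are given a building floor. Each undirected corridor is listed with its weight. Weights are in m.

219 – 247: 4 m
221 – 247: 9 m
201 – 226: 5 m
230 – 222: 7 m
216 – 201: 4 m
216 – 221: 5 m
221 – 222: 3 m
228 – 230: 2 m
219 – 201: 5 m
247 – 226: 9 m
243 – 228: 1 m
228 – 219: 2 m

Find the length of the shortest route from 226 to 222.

Settle nodes by increasing distance from 226:
226: 0
201: 5  (via 226)
247: 9  (via 226)
216: 9  (via 201)
219: 10  (via 201)
228: 12  (via 219)
243: 13  (via 228)
221: 14  (via 216)
230: 14  (via 228)
222: 17  (via 221)
Shortest route: 226 → 201 → 216 → 221 → 222 = 17 m.

17 m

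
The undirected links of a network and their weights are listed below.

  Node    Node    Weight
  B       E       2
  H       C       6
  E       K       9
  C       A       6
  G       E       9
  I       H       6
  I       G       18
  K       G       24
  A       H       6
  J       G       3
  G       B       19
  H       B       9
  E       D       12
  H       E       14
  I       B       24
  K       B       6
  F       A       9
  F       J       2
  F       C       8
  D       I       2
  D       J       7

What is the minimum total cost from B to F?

Shortest distances from B:
B: 0
E: 2  (via B)
K: 6  (via B)
H: 9  (via B)
G: 11  (via E)
D: 14  (via E)
J: 14  (via G)
A: 15  (via H)
C: 15  (via H)
I: 15  (via H)
F: 16  (via J)
Shortest route: B–E–G–J–F = 16.

16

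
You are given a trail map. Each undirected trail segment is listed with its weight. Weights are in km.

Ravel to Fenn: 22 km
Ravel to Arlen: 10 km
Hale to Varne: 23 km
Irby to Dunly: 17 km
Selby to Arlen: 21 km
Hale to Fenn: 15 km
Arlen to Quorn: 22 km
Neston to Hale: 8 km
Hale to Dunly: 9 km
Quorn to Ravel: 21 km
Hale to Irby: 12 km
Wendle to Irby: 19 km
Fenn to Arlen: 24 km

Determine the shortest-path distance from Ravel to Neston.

Compare a few routes:
Ravel - Arlen - Fenn - Hale - Neston: 10+24+15+8 = 57
Ravel - Fenn - Hale - Neston: 22+15+8 = 45
Cheapest is Ravel - Fenn - Hale - Neston at 45 km.

45 km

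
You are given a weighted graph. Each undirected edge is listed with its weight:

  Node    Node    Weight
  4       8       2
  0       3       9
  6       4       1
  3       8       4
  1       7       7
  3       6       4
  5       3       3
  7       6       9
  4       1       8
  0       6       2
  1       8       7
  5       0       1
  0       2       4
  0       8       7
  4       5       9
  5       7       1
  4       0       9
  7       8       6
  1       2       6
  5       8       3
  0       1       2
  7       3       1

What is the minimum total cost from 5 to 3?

2

Candidate routes:
5 - 3: 3 = 3
5 - 7 - 3: 1+1 = 2
Cheapest is 5 - 7 - 3 at 2.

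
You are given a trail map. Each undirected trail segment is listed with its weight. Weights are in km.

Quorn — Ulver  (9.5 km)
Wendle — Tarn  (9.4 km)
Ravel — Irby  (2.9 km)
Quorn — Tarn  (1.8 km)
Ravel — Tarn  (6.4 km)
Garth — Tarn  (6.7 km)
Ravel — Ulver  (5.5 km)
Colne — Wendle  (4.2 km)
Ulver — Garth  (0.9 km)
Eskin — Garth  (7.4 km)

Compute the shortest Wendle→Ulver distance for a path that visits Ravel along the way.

21.3 km

Best Wendle to Ravel: Wendle–Tarn–Ravel costing 15.8
Shortest Ravel→Ulver: Ravel–Ulver = 5.5
Total via Ravel: 15.8 + 5.5 = 21.3 km.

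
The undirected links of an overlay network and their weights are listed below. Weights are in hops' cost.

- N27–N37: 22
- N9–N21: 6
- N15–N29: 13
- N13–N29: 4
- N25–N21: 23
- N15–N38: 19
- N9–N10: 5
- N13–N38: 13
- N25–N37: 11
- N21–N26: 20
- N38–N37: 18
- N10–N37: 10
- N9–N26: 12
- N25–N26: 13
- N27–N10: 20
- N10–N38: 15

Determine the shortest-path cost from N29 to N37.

Running Dijkstra from N29:
N29: 0
N13: 4  (via N29)
N15: 13  (via N29)
N38: 17  (via N13)
N10: 32  (via N38)
N37: 35  (via N38)
Shortest route: N29 → N13 → N38 → N37 = 35 hops' cost.

35 hops' cost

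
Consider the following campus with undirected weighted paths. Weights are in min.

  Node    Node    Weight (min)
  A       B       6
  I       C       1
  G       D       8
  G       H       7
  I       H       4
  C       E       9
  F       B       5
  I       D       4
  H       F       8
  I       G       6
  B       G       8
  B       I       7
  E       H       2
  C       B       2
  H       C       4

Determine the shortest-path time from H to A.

Enumerating some paths:
H - I - C - B - A: 4+1+2+6 = 13
H - I - B - A: 4+7+6 = 17
H - C - B - A: 4+2+6 = 12
Cheapest is H - C - B - A at 12 min.

12 min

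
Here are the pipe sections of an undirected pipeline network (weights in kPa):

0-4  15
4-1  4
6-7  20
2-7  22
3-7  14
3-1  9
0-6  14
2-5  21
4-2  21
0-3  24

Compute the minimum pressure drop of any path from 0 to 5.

57 kPa

Running Dijkstra from 0:
0: 0
6: 14  (via 0)
4: 15  (via 0)
1: 19  (via 4)
3: 24  (via 0)
7: 34  (via 6)
2: 36  (via 4)
5: 57  (via 2)
Shortest route: 0 → 4 → 2 → 5 = 57 kPa.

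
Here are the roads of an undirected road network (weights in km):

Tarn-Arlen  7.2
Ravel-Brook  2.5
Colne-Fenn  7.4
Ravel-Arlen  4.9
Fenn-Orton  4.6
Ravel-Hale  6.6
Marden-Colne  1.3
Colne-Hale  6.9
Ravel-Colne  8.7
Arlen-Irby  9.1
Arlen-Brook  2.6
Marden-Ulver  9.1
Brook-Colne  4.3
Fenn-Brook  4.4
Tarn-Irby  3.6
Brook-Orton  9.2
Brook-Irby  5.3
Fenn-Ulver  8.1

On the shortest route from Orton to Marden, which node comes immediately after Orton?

Fenn

Enumerating some paths:
Orton–Fenn–Brook–Colne–Marden: 4.6+4.4+4.3+1.3 = 14.6
Orton–Fenn–Brook–Ravel–Colne–Marden: 4.6+4.4+2.5+8.7+1.3 = 21.5
Orton–Brook–Colne–Marden: 9.2+4.3+1.3 = 14.8
Orton–Fenn–Colne–Marden: 4.6+7.4+1.3 = 13.3
Cheapest is Orton–Fenn–Colne–Marden at 13.3 km.
So from Orton the first move is to Fenn.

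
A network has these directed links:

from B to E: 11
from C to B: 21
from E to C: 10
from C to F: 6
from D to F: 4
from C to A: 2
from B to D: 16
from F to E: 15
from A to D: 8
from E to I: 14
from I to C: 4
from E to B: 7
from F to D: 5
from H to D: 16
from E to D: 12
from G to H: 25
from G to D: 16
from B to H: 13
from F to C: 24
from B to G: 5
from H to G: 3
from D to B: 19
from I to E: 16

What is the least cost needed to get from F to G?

27

Enumerating some paths:
F - E - B - G: 15+7+5 = 27
F - D - B - G: 5+19+5 = 29
Cheapest is F - E - B - G at 27.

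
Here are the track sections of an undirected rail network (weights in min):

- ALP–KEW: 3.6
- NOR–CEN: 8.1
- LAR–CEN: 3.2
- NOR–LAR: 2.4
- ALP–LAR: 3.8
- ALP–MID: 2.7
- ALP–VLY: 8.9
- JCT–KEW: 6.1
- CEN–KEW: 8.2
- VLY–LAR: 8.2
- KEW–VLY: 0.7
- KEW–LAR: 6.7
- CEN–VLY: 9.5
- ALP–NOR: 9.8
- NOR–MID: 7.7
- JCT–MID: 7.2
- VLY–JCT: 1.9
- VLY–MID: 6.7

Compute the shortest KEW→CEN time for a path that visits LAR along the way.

Best KEW to LAR: KEW–LAR costing 6.7
Best LAR to CEN: LAR–CEN costing 3.2
Total via LAR: 6.7 + 3.2 = 9.9 min.

9.9 min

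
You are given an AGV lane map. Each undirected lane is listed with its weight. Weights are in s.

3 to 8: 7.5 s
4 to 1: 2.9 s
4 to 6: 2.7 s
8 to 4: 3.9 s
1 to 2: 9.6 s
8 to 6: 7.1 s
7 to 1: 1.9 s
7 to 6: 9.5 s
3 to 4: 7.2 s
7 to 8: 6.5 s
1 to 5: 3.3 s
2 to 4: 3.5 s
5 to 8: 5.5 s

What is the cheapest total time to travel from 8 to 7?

6.5 s

Running Dijkstra from 8:
8: 0
4: 3.9  (via 8)
5: 5.5  (via 8)
7: 6.5  (via 8)
Shortest route: 8–7 = 6.5 s.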